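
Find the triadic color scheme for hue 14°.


Triadic: equally spaced at 120° intervals
H1 = 14°
H2 = (14 + 120) mod 360 = 134°
H3 = (14 + 240) mod 360 = 254°
Triadic = 14°, 134°, 254°


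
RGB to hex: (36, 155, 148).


R = 36 → 24 (hex)
G = 155 → 9B (hex)
B = 148 → 94 (hex)
Hex = #249B94


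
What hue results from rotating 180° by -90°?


New hue = (H + rotation) mod 360
New hue = (180 -90) mod 360
= 90 mod 360
= 90°


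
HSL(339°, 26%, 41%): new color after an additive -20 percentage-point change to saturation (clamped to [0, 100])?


Original S = 26%
Adjustment = -20 percentage points
New S = 26 + (-20) = 6
Clamp to [0, 100] → 6
= HSL(339°, 6%, 41%)


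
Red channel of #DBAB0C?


Color: #DBAB0C
R = DB = 219
G = AB = 171
B = 0C = 12
Red = 219


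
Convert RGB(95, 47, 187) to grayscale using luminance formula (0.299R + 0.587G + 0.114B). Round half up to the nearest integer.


Gray = 0.299×R + 0.587×G + 0.114×B
Gray = 0.299×95 + 0.587×47 + 0.114×187
Gray = 28.405 + 27.589 + 21.318
Gray = 77.312 → round half up → 77
Gray = 77


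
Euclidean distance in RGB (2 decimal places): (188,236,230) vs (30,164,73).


d = √[(R₁-R₂)² + (G₁-G₂)² + (B₁-B₂)²]
d = √[(188-30)² + (236-164)² + (230-73)²]
d = √[24964 + 5184 + 24649]
d = √54797
d ≈ 234.09


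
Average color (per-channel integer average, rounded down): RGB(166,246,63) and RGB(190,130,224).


Midpoint: each channel = ⌊(C₁+C₂)/2⌋
R: ⌊(166+190)/2⌋ = 178
G: ⌊(246+130)/2⌋ = 188
B: ⌊(63+224)/2⌋ = 143
= RGB(178, 188, 143)


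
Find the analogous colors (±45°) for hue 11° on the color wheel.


Base hue: 11°
Left analog: (11 - 45) mod 360 = 326°
Right analog: (11 + 45) mod 360 = 56°
Analogous hues = 326° and 56°


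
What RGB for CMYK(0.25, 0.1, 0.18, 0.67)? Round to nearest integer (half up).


R = 255 × (1-C) × (1-K) = 255 × 0.75 × 0.33 = 63.1125 → 63
G = 255 × (1-M) × (1-K) = 255 × 0.90 × 0.33 = 75.735 → 76
B = 255 × (1-Y) × (1-K) = 255 × 0.82 × 0.33 = 69.003 → 69
= RGB(63, 76, 69)


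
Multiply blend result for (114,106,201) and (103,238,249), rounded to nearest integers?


Multiply: C = A×B/255, rounded to nearest integer
R: 114×103/255 = 11742/255 ≈ 46.047 → 46
G: 106×238/255 = 25228/255 ≈ 98.933 → 99
B: 201×249/255 = 50049/255 ≈ 196.271 → 196
= RGB(46, 99, 196)


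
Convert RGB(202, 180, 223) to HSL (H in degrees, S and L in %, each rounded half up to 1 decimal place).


Normalize: R'=202/255≈0.7922, G'=180/255≈0.7059, B'=223/255≈0.8745
Max=223/255, Min=180/255, Δ=Max-Min=43/255
L = (Max+Min)/2 = (223+180)/510 = 403/510 = 0.79019… → L = 79.0%
L > 0.5 → S = Δ/(2-Max-Min) = 43/(510-223-180) = 43/107 = 0.40186… → S = 40.2%
(the 1/255 factors cancel in S and H, so raw channel differences can be used)
Max is B' → H = 60 × ((R-G)/Δ + 4) = 60 × ((202-180)/43 + 4)
  22/43 + 4 = 0.5116… + 4 = 4.5116…
  H = 60 × 4.5116… = 270.697…° → H = 270.7°
= HSL(270.7°, 40.2%, 79.0%)


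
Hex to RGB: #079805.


07 → 7 (R)
98 → 152 (G)
05 → 5 (B)
= RGB(7, 152, 5)


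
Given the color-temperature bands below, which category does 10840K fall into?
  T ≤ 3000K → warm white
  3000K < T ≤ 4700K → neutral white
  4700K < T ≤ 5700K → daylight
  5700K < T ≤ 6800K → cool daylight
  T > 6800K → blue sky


Temperature: 10840K
10840K > 6800K → blue sky
Classification: blue sky


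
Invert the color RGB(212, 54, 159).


Invert: (255-R, 255-G, 255-B)
R: 255-212 = 43
G: 255-54 = 201
B: 255-159 = 96
= RGB(43, 201, 96)


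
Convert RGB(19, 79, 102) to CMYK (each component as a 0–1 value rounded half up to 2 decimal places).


R'=19/255≈0.0745, G'=79/255≈0.3098, B'=102/255≈0.4000
K = 1 - max(R',G',B') = 1 - 102/255 = 153/255 = 0.6 → 0.60
(1-R'-K)/(1-K) simplifies to (max-R)/max with max = 102:
C = (102-19)/102 = 83/102 = 0.81372… → 0.81
M = (102-79)/102 = 23/102 = 0.22549… → 0.23
Y = (102-102)/102 = 0/102 = 0 → 0.00
= CMYK(0.81, 0.23, 0.00, 0.60)


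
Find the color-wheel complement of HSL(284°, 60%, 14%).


Complement = opposite side of color wheel = hue + 180°
H' = (284 + 180) mod 360 = 104°
S and L unchanged.
= HSL(104°, 60%, 14%)


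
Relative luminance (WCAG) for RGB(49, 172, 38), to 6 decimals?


Linearize each channel (sRGB transfer function): c = v/255; c_lin = c/12.92 if c ≤ 0.04045, else ((c+0.055)/1.055)^2.4
  R: 49/255 ≈ 0.192157 > 0.04045 → ((0.192157+0.055)/1.055)^2.4 ≈ 0.030713
  G: 172/255 ≈ 0.674510 > 0.04045 → ((0.674510+0.055)/1.055)^2.4 ≈ 0.412543
  B: 38/255 ≈ 0.149020 > 0.04045 → ((0.149020+0.055)/1.055)^2.4 ≈ 0.019382
R_lin = 0.030713, G_lin = 0.412543, B_lin = 0.019382
L = 0.2126×R + 0.7152×G + 0.0722×B
L = 0.2126×0.030713 + 0.7152×0.412543 + 0.0722×0.019382
L ≈ 0.302980


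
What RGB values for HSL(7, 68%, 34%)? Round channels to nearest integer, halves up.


H=7°, S=0.68, L=0.34
C = (1-|2L-1|)×S = (1-|-0.32|)×0.68 = 0.4624
H' = H/60 = 7/60 ≈ 0.1167; X = C×(1-|H' mod 2 - 1|) ≈ 0.0539
m = L - C/2 = 0.34 - 0.2312 = 0.1088
Sector ⌊H'⌋ = 0 → (R',G',B') = (0.4624, ≈0.0539, 0.0)
RGB = ((R'+m)×255, (G'+m)×255, (B'+m)×255) = (145.656, 41.5004, 27.744)
Round half up → RGB(146, 42, 28)


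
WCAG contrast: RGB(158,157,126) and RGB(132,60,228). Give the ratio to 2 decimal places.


Linearize each sRGB channel c=v/255: c/12.92 if c ≤ 0.04045 else ((c+0.055)/1.055)^2.4
L = 0.2126×R_lin + 0.7152×G_lin + 0.0722×B_lin
Color 1 (158,157,126):
  R=158: 158/255≈0.6196 > 0.04045 → ((0.6196+0.055)/1.055)^2.4 ≈ 0.34191
  G=157: 157/255≈0.6157 > 0.04045 → ((0.6157+0.055)/1.055)^2.4 ≈ 0.33716
  B=126: 126/255≈0.4941 > 0.04045 → ((0.4941+0.055)/1.055)^2.4 ≈ 0.20864
  L1 = 0.2126×0.34191 + 0.7152×0.33716 + 0.0722×0.20864 ≈ 0.32889
Color 2 (132,60,228):
  R=132: 132/255≈0.5176 > 0.04045 → ((0.5176+0.055)/1.055)^2.4 ≈ 0.23074
  G=60: 60/255≈0.2353 > 0.04045 → ((0.2353+0.055)/1.055)^2.4 ≈ 0.04519
  B=228: 228/255≈0.8941 > 0.04045 → ((0.8941+0.055)/1.055)^2.4 ≈ 0.77582
  L2 = 0.2126×0.23074 + 0.7152×0.04519 + 0.0722×0.77582 ≈ 0.13739
Lighter = 0.32889, Darker = 0.13739
Ratio = (L_lighter + 0.05) / (L_darker + 0.05)
Ratio = (0.32889 + 0.05) / (0.13739 + 0.05) = 0.37889 / 0.18739 ≈ 2.0220
Ratio ≈ 2.02:1


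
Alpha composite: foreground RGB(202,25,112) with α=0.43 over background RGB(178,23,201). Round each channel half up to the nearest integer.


C = α×F + (1-α)×B, with 1-α = 0.57
R: 0.43×202 + 0.57×178 = 86.86 + 101.46 = 188.32 → 188
G: 0.43×25 + 0.57×23 = 10.75 + 13.11 = 23.86 → 24
B: 0.43×112 + 0.57×201 = 48.16 + 114.57 = 162.73 → 163
= RGB(188, 24, 163)


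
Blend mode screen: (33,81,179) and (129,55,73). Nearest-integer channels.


Screen: C = 255 - (255-A)×(255-B)/255, rounded to nearest integer
R: 255 - (255-33)×(255-129)/255 = 255 - 27972/255 ≈ 255 - 109.694 = 145.306 → 145
G: 255 - (255-81)×(255-55)/255 = 255 - 34800/255 ≈ 255 - 136.471 = 118.529 → 119
B: 255 - (255-179)×(255-73)/255 = 255 - 13832/255 ≈ 255 - 54.243 = 200.757 → 201
= RGB(145, 119, 201)


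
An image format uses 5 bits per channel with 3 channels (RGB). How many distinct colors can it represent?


Total bits = 5 bits/channel × 3 channels = 15 bits
Distinct colors = 2^15
= 32,768 colors


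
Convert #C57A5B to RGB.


C5 → 197 (R)
7A → 122 (G)
5B → 91 (B)
= RGB(197, 122, 91)


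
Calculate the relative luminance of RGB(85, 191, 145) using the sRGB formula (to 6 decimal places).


Linearize each channel (sRGB transfer function): c = v/255; c_lin = c/12.92 if c ≤ 0.04045, else ((c+0.055)/1.055)^2.4
  R: 85/255 ≈ 0.333333 > 0.04045 → ((0.333333+0.055)/1.055)^2.4 ≈ 0.090842
  G: 191/255 ≈ 0.749020 > 0.04045 → ((0.749020+0.055)/1.055)^2.4 ≈ 0.520996
  B: 145/255 ≈ 0.568627 > 0.04045 → ((0.568627+0.055)/1.055)^2.4 ≈ 0.283149
R_lin = 0.090842, G_lin = 0.520996, B_lin = 0.283149
L = 0.2126×R + 0.7152×G + 0.0722×B
L = 0.2126×0.090842 + 0.7152×0.520996 + 0.0722×0.283149
L ≈ 0.412372


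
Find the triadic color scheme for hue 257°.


Triadic: equally spaced at 120° intervals
H1 = 257°
H2 = (257 + 120) mod 360 = 17°
H3 = (257 + 240) mod 360 = 137°
Triadic = 257°, 17°, 137°


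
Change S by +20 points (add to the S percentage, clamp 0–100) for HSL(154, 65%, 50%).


Original S = 65%
Adjustment = +20 percentage points
New S = 65 + (20) = 85
Clamp to [0, 100] → 85
= HSL(154°, 85%, 50%)


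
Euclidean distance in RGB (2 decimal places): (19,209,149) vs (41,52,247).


d = √[(R₁-R₂)² + (G₁-G₂)² + (B₁-B₂)²]
d = √[(19-41)² + (209-52)² + (149-247)²]
d = √[484 + 24649 + 9604]
d = √34737
d ≈ 186.38


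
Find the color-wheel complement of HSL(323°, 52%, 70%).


Complement = opposite side of color wheel = hue + 180°
H' = (323 + 180) mod 360 = 143°
S and L unchanged.
= HSL(143°, 52%, 70%)


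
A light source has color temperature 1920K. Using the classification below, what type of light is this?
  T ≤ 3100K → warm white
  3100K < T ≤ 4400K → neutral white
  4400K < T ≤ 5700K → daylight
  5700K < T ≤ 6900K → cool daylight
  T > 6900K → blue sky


Temperature: 1920K
1920K ≤ 3100K → warm white
Classification: warm white


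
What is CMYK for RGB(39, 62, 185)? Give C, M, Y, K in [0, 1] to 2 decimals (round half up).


R'=39/255≈0.1529, G'=62/255≈0.2431, B'=185/255≈0.7255
K = 1 - max(R',G',B') = 1 - 185/255 = 70/255 = 0.27450… → 0.27
(1-R'-K)/(1-K) simplifies to (max-R)/max with max = 185:
C = (185-39)/185 = 146/185 = 0.78918… → 0.79
M = (185-62)/185 = 123/185 = 0.66486… → 0.66
Y = (185-185)/185 = 0/185 = 0 → 0.00
= CMYK(0.79, 0.66, 0.00, 0.27)


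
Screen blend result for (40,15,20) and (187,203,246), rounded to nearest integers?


Screen: C = 255 - (255-A)×(255-B)/255, rounded to nearest integer
R: 255 - (255-40)×(255-187)/255 = 255 - 14620/255 ≈ 255 - 57.333 = 197.667 → 198
G: 255 - (255-15)×(255-203)/255 = 255 - 12480/255 ≈ 255 - 48.941 = 206.059 → 206
B: 255 - (255-20)×(255-246)/255 = 255 - 2115/255 ≈ 255 - 8.294 = 246.706 → 247
= RGB(198, 206, 247)


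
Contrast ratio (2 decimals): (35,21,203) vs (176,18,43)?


Linearize each sRGB channel c=v/255: c/12.92 if c ≤ 0.04045 else ((c+0.055)/1.055)^2.4
L = 0.2126×R_lin + 0.7152×G_lin + 0.0722×B_lin
Color 1 (35,21,203):
  R=35: 35/255≈0.1373 > 0.04045 → ((0.1373+0.055)/1.055)^2.4 ≈ 0.01681
  G=21: 21/255≈0.0824 > 0.04045 → ((0.0824+0.055)/1.055)^2.4 ≈ 0.00750
  B=203: 203/255≈0.7961 > 0.04045 → ((0.7961+0.055)/1.055)^2.4 ≈ 0.59720
  L1 = 0.2126×0.01681 + 0.7152×0.00750 + 0.0722×0.59720 ≈ 0.05205
Color 2 (176,18,43):
  R=176: 176/255≈0.6902 > 0.04045 → ((0.6902+0.055)/1.055)^2.4 ≈ 0.43415
  G=18: 18/255≈0.0706 > 0.04045 → ((0.0706+0.055)/1.055)^2.4 ≈ 0.00605
  B=43: 43/255≈0.1686 > 0.04045 → ((0.1686+0.055)/1.055)^2.4 ≈ 0.02416
  L2 = 0.2126×0.43415 + 0.7152×0.00605 + 0.0722×0.02416 ≈ 0.09837
Lighter = 0.09837, Darker = 0.05205
Ratio = (L_lighter + 0.05) / (L_darker + 0.05)
Ratio = (0.09837 + 0.05) / (0.05205 + 0.05) = 0.14837 / 0.10205 ≈ 1.4538
Ratio ≈ 1.45:1


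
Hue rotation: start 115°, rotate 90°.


New hue = (H + rotation) mod 360
New hue = (115 + 90) mod 360
= 205 mod 360
= 205°


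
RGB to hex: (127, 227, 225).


R = 127 → 7F (hex)
G = 227 → E3 (hex)
B = 225 → E1 (hex)
Hex = #7FE3E1


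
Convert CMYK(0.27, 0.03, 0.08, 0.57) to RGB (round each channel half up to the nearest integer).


R = 255 × (1-C) × (1-K) = 255 × 0.73 × 0.43 = 80.0445 → 80
G = 255 × (1-M) × (1-K) = 255 × 0.97 × 0.43 = 106.3605 → 106
B = 255 × (1-Y) × (1-K) = 255 × 0.92 × 0.43 = 100.878 → 101
= RGB(80, 106, 101)


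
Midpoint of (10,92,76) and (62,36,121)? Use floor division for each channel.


Midpoint: each channel = ⌊(C₁+C₂)/2⌋
R: ⌊(10+62)/2⌋ = 36
G: ⌊(92+36)/2⌋ = 64
B: ⌊(76+121)/2⌋ = 98
= RGB(36, 64, 98)


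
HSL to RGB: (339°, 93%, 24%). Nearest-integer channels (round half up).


H=339°, S=0.93, L=0.24
C = (1-|2L-1|)×S = (1-|-0.52|)×0.93 = 0.4464
H' = H/60 = 339/60 ≈ 5.6500; X = C×(1-|H' mod 2 - 1|) = 0.15624
m = L - C/2 = 0.24 - 0.2232 = 0.0168
Sector ⌊H'⌋ = 5 → (R',G',B') = (0.4464, 0.0, 0.15624)
RGB = ((R'+m)×255, (G'+m)×255, (B'+m)×255) = (118.116, 4.284, 44.1252)
Round half up → RGB(118, 4, 44)


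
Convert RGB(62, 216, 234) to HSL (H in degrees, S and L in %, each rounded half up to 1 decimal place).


Normalize: R'=62/255≈0.2431, G'=216/255≈0.8471, B'=234/255≈0.9176
Max=234/255, Min=62/255, Δ=Max-Min=172/255
L = (Max+Min)/2 = (234+62)/510 = 296/510 = 0.58039… → L = 58.0%
L > 0.5 → S = Δ/(2-Max-Min) = 172/(510-234-62) = 172/214 = 0.80373… → S = 80.4%
(the 1/255 factors cancel in S and H, so raw channel differences can be used)
Max is B' → H = 60 × ((R-G)/Δ + 4) = 60 × ((62-216)/172 + 4)
  -154/172 + 4 = -0.8953… + 4 = 3.1046…
  H = 60 × 3.1046… = 186.279…° → H = 186.3°
= HSL(186.3°, 80.4%, 58.0%)


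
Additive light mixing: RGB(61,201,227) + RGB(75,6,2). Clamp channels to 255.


Additive: each channel = min(255, C₁+C₂)
R: 61+75 = 136 → 136
G: 201+6 = 207 → 207
B: 227+2 = 229 → 229
= RGB(136, 207, 229)


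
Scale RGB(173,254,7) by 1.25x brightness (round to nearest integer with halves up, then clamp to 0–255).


Multiply each channel by 1.25, round half up, clamp to [0, 255]
R: 173×1.25 = 216.25 → round → 216
G: 254×1.25 = 317.5 → round → 318 → clamp → 255
B: 7×1.25 = 8.75 → round → 9
= RGB(216, 255, 9)


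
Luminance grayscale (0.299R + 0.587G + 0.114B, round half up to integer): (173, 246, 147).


Gray = 0.299×R + 0.587×G + 0.114×B
Gray = 0.299×173 + 0.587×246 + 0.114×147
Gray = 51.727 + 144.402 + 16.758
Gray = 212.887 → round half up → 213
Gray = 213


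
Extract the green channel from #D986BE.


Color: #D986BE
R = D9 = 217
G = 86 = 134
B = BE = 190
Green = 134


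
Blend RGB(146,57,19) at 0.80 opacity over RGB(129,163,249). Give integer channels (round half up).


C = α×F + (1-α)×B, with 1-α = 0.20
R: 0.80×146 + 0.20×129 = 116.80 + 25.80 = 142.60 → 143
G: 0.80×57 + 0.20×163 = 45.60 + 32.60 = 78.20 → 78
B: 0.80×19 + 0.20×249 = 15.20 + 49.80 = 65.00 → 65
= RGB(143, 78, 65)


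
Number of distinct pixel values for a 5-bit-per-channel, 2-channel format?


Total bits = 5 bits/channel × 2 channels = 10 bits
Distinct pixel values = 2^10
= 1,024 pixel values


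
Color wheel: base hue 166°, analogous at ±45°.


Base hue: 166°
Left analog: (166 - 45) mod 360 = 121°
Right analog: (166 + 45) mod 360 = 211°
Analogous hues = 121° and 211°


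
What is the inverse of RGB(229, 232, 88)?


Invert: (255-R, 255-G, 255-B)
R: 255-229 = 26
G: 255-232 = 23
B: 255-88 = 167
= RGB(26, 23, 167)


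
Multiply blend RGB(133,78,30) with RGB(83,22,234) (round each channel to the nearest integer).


Multiply: C = A×B/255, rounded to nearest integer
R: 133×83/255 = 11039/255 ≈ 43.290 → 43
G: 78×22/255 = 1716/255 ≈ 6.729 → 7
B: 30×234/255 = 7020/255 ≈ 27.529 → 28
= RGB(43, 7, 28)


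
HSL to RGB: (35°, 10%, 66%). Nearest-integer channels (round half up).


H=35°, S=0.10, L=0.66
C = (1-|2L-1|)×S = (1-|0.32|)×0.10 = 0.068
H' = H/60 = 35/60 ≈ 0.5833; X = C×(1-|H' mod 2 - 1|) ≈ 0.0397
m = L - C/2 = 0.66 - 0.034 = 0.626
Sector ⌊H'⌋ = 0 → (R',G',B') = (0.068, ≈0.0397, 0.0)
RGB = ((R'+m)×255, (G'+m)×255, (B'+m)×255) = (176.97, 169.745, 159.63)
Round half up → RGB(177, 170, 160)


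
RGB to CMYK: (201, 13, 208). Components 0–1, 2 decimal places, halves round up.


R'=201/255≈0.7882, G'=13/255≈0.0510, B'=208/255≈0.8157
K = 1 - max(R',G',B') = 1 - 208/255 = 47/255 = 0.18431… → 0.18
(1-R'-K)/(1-K) simplifies to (max-R)/max with max = 208:
C = (208-201)/208 = 7/208 = 0.03365… → 0.03
M = (208-13)/208 = 195/208 = 0.9375 → 0.94
Y = (208-208)/208 = 0/208 = 0 → 0.00
= CMYK(0.03, 0.94, 0.00, 0.18)


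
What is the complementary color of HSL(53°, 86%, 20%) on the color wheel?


Complement = opposite side of color wheel = hue + 180°
H' = (53 + 180) mod 360 = 233°
S and L unchanged.
= HSL(233°, 86%, 20%)


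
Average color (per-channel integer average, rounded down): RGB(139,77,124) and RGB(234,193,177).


Midpoint: each channel = ⌊(C₁+C₂)/2⌋
R: ⌊(139+234)/2⌋ = 186
G: ⌊(77+193)/2⌋ = 135
B: ⌊(124+177)/2⌋ = 150
= RGB(186, 135, 150)


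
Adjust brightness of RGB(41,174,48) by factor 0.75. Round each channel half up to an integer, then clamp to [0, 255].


Multiply each channel by 0.75, round half up, clamp to [0, 255]
R: 41×0.75 = 30.75 → round → 31
G: 174×0.75 = 130.5 → round → 131
B: 48×0.75 = 36
= RGB(31, 131, 36)


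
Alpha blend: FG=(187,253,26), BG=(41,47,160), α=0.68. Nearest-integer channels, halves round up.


C = α×F + (1-α)×B, with 1-α = 0.32
R: 0.68×187 + 0.32×41 = 127.16 + 13.12 = 140.28 → 140
G: 0.68×253 + 0.32×47 = 172.04 + 15.04 = 187.08 → 187
B: 0.68×26 + 0.32×160 = 17.68 + 51.20 = 68.88 → 69
= RGB(140, 187, 69)


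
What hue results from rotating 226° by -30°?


New hue = (H + rotation) mod 360
New hue = (226 -30) mod 360
= 196 mod 360
= 196°


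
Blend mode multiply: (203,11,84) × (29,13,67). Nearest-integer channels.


Multiply: C = A×B/255, rounded to nearest integer
R: 203×29/255 = 5887/255 ≈ 23.086 → 23
G: 11×13/255 = 143/255 ≈ 0.561 → 1
B: 84×67/255 = 5628/255 ≈ 22.071 → 22
= RGB(23, 1, 22)


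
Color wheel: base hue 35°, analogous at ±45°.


Base hue: 35°
Left analog: (35 - 45) mod 360 = 350°
Right analog: (35 + 45) mod 360 = 80°
Analogous hues = 350° and 80°


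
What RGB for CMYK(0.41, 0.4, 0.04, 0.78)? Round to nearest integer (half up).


R = 255 × (1-C) × (1-K) = 255 × 0.59 × 0.22 = 33.099 → 33
G = 255 × (1-M) × (1-K) = 255 × 0.60 × 0.22 = 33.66 → 34
B = 255 × (1-Y) × (1-K) = 255 × 0.96 × 0.22 = 53.856 → 54
= RGB(33, 34, 54)


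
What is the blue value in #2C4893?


Color: #2C4893
R = 2C = 44
G = 48 = 72
B = 93 = 147
Blue = 147


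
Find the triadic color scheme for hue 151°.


Triadic: equally spaced at 120° intervals
H1 = 151°
H2 = (151 + 120) mod 360 = 271°
H3 = (151 + 240) mod 360 = 31°
Triadic = 151°, 271°, 31°


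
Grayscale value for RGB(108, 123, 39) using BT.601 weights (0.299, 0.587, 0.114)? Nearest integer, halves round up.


Gray = 0.299×R + 0.587×G + 0.114×B
Gray = 0.299×108 + 0.587×123 + 0.114×39
Gray = 32.292 + 72.201 + 4.446
Gray = 108.939 → round half up → 109
Gray = 109


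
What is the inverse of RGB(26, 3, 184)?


Invert: (255-R, 255-G, 255-B)
R: 255-26 = 229
G: 255-3 = 252
B: 255-184 = 71
= RGB(229, 252, 71)


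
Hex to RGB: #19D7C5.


19 → 25 (R)
D7 → 215 (G)
C5 → 197 (B)
= RGB(25, 215, 197)


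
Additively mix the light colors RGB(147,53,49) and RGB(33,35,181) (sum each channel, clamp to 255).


Additive: each channel = min(255, C₁+C₂)
R: 147+33 = 180 → 180
G: 53+35 = 88 → 88
B: 49+181 = 230 → 230
= RGB(180, 88, 230)


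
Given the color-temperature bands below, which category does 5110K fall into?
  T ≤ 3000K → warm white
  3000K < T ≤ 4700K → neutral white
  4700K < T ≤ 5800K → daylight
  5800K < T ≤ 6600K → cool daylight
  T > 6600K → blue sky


Temperature: 5110K
4700K < 5110K ≤ 5800K → daylight
Classification: daylight


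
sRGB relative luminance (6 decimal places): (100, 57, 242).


Linearize each channel (sRGB transfer function): c = v/255; c_lin = c/12.92 if c ≤ 0.04045, else ((c+0.055)/1.055)^2.4
  R: 100/255 ≈ 0.392157 > 0.04045 → ((0.392157+0.055)/1.055)^2.4 ≈ 0.127438
  G: 57/255 ≈ 0.223529 > 0.04045 → ((0.223529+0.055)/1.055)^2.4 ≈ 0.040915
  B: 242/255 ≈ 0.949020 > 0.04045 → ((0.949020+0.055)/1.055)^2.4 ≈ 0.887923
R_lin = 0.127438, G_lin = 0.040915, B_lin = 0.887923
L = 0.2126×R + 0.7152×G + 0.0722×B
L = 0.2126×0.127438 + 0.7152×0.040915 + 0.0722×0.887923
L ≈ 0.120464


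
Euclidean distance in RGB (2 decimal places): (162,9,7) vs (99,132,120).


d = √[(R₁-R₂)² + (G₁-G₂)² + (B₁-B₂)²]
d = √[(162-99)² + (9-132)² + (7-120)²]
d = √[3969 + 15129 + 12769]
d = √31867
d ≈ 178.51


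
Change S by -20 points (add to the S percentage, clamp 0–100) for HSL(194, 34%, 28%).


Original S = 34%
Adjustment = -20 percentage points
New S = 34 + (-20) = 14
Clamp to [0, 100] → 14
= HSL(194°, 14%, 28%)


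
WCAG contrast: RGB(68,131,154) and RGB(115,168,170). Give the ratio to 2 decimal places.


Linearize each sRGB channel c=v/255: c/12.92 if c ≤ 0.04045 else ((c+0.055)/1.055)^2.4
L = 0.2126×R_lin + 0.7152×G_lin + 0.0722×B_lin
Color 1 (68,131,154):
  R=68: 68/255≈0.2667 > 0.04045 → ((0.2667+0.055)/1.055)^2.4 ≈ 0.05781
  G=131: 131/255≈0.5137 > 0.04045 → ((0.5137+0.055)/1.055)^2.4 ≈ 0.22697
  B=154: 154/255≈0.6039 > 0.04045 → ((0.6039+0.055)/1.055)^2.4 ≈ 0.32314
  L1 = 0.2126×0.05781 + 0.7152×0.22697 + 0.0722×0.32314 ≈ 0.19795
Color 2 (115,168,170):
  R=115: 115/255≈0.4510 > 0.04045 → ((0.4510+0.055)/1.055)^2.4 ≈ 0.17144
  G=168: 168/255≈0.6588 > 0.04045 → ((0.6588+0.055)/1.055)^2.4 ≈ 0.39157
  B=170: 170/255≈0.6667 > 0.04045 → ((0.6667+0.055)/1.055)^2.4 ≈ 0.40198
  L2 = 0.2126×0.17144 + 0.7152×0.39157 + 0.0722×0.40198 ≈ 0.34552
Lighter = 0.34552, Darker = 0.19795
Ratio = (L_lighter + 0.05) / (L_darker + 0.05)
Ratio = (0.34552 + 0.05) / (0.19795 + 0.05) = 0.39552 / 0.24795 ≈ 1.5952
Ratio ≈ 1.60:1


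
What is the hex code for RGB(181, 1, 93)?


R = 181 → B5 (hex)
G = 1 → 01 (hex)
B = 93 → 5D (hex)
Hex = #B5015D


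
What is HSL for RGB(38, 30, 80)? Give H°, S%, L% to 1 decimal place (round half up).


Normalize: R'=38/255≈0.1490, G'=30/255≈0.1176, B'=80/255≈0.3137
Max=80/255, Min=30/255, Δ=Max-Min=50/255
L = (Max+Min)/2 = (80+30)/510 = 110/510 = 0.21568… → L = 21.6%
L ≤ 0.5 → S = Δ/(Max+Min) = 50/(80+30) = 50/110 = 0.45454… → S = 45.5%
(the 1/255 factors cancel in S and H, so raw channel differences can be used)
Max is B' → H = 60 × ((R-G)/Δ + 4) = 60 × ((38-30)/50 + 4)
  8/50 + 4 = 0.16 + 4 = 4.16
  H = 60 × 4.16 = 249.6° → H = 249.6°
= HSL(249.6°, 45.5%, 21.6%)


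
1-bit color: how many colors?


Colors = 2^bits = 2^1
= 2 colors


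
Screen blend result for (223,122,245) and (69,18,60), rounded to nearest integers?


Screen: C = 255 - (255-A)×(255-B)/255, rounded to nearest integer
R: 255 - (255-223)×(255-69)/255 = 255 - 5952/255 ≈ 255 - 23.341 = 231.659 → 232
G: 255 - (255-122)×(255-18)/255 = 255 - 31521/255 ≈ 255 - 123.612 = 131.388 → 131
B: 255 - (255-245)×(255-60)/255 = 255 - 1950/255 ≈ 255 - 7.647 = 247.353 → 247
= RGB(232, 131, 247)


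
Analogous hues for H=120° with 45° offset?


Base hue: 120°
Left analog: (120 - 45) mod 360 = 75°
Right analog: (120 + 45) mod 360 = 165°
Analogous hues = 75° and 165°


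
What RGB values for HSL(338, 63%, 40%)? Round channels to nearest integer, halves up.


H=338°, S=0.63, L=0.40
C = (1-|2L-1|)×S = (1-|-0.20|)×0.63 = 0.504
H' = H/60 = 338/60 ≈ 5.6333; X = C×(1-|H' mod 2 - 1|) = 0.1848
m = L - C/2 = 0.40 - 0.252 = 0.148
Sector ⌊H'⌋ = 5 → (R',G',B') = (0.504, 0.0, 0.1848)
RGB = ((R'+m)×255, (G'+m)×255, (B'+m)×255) = (166.26, 37.74, 84.864)
Round half up → RGB(166, 38, 85)


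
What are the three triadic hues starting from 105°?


Triadic: equally spaced at 120° intervals
H1 = 105°
H2 = (105 + 120) mod 360 = 225°
H3 = (105 + 240) mod 360 = 345°
Triadic = 105°, 225°, 345°


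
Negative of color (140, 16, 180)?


Invert: (255-R, 255-G, 255-B)
R: 255-140 = 115
G: 255-16 = 239
B: 255-180 = 75
= RGB(115, 239, 75)


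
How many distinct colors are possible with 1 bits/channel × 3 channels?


Total bits = 1 bits/channel × 3 channels = 3 bits
Distinct colors = 2^3
= 8 colors


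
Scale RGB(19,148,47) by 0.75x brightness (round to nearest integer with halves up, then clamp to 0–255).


Multiply each channel by 0.75, round half up, clamp to [0, 255]
R: 19×0.75 = 14.25 → round → 14
G: 148×0.75 = 111
B: 47×0.75 = 35.25 → round → 35
= RGB(14, 111, 35)


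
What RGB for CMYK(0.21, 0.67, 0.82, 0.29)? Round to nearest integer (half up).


R = 255 × (1-C) × (1-K) = 255 × 0.79 × 0.71 = 143.0295 → 143
G = 255 × (1-M) × (1-K) = 255 × 0.33 × 0.71 = 59.7465 → 60
B = 255 × (1-Y) × (1-K) = 255 × 0.18 × 0.71 = 32.589 → 33
= RGB(143, 60, 33)


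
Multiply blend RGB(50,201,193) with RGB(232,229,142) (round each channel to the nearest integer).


Multiply: C = A×B/255, rounded to nearest integer
R: 50×232/255 = 11600/255 ≈ 45.490 → 45
G: 201×229/255 = 46029/255 ≈ 180.506 → 181
B: 193×142/255 = 27406/255 ≈ 107.475 → 107
= RGB(45, 181, 107)


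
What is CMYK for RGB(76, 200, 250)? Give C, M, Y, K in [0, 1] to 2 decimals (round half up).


R'=76/255≈0.2980, G'=200/255≈0.7843, B'=250/255≈0.9804
K = 1 - max(R',G',B') = 1 - 250/255 = 5/255 = 0.01960… → 0.02
(1-R'-K)/(1-K) simplifies to (max-R)/max with max = 250:
C = (250-76)/250 = 174/250 = 0.696 → 0.70
M = (250-200)/250 = 50/250 = 0.2 → 0.20
Y = (250-250)/250 = 0/250 = 0 → 0.00
= CMYK(0.70, 0.20, 0.00, 0.02)


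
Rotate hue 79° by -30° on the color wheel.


New hue = (H + rotation) mod 360
New hue = (79 -30) mod 360
= 49 mod 360
= 49°


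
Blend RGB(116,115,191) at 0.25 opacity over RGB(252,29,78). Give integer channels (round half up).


C = α×F + (1-α)×B, with 1-α = 0.75
R: 0.25×116 + 0.75×252 = 29.00 + 189.00 = 218.00 → 218
G: 0.25×115 + 0.75×29 = 28.75 + 21.75 = 50.50 → 51
B: 0.25×191 + 0.75×78 = 47.75 + 58.50 = 106.25 → 106
= RGB(218, 51, 106)


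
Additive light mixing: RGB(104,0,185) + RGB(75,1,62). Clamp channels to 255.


Additive: each channel = min(255, C₁+C₂)
R: 104+75 = 179 → 179
G: 0+1 = 1 → 1
B: 185+62 = 247 → 247
= RGB(179, 1, 247)


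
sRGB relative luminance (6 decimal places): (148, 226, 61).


Linearize each channel (sRGB transfer function): c = v/255; c_lin = c/12.92 if c ≤ 0.04045, else ((c+0.055)/1.055)^2.4
  R: 148/255 ≈ 0.580392 > 0.04045 → ((0.580392+0.055)/1.055)^2.4 ≈ 0.296138
  G: 226/255 ≈ 0.886275 > 0.04045 → ((0.886275+0.055)/1.055)^2.4 ≈ 0.760525
  B: 61/255 ≈ 0.239216 > 0.04045 → ((0.239216+0.055)/1.055)^2.4 ≈ 0.046665
R_lin = 0.296138, G_lin = 0.760525, B_lin = 0.046665
L = 0.2126×R + 0.7152×G + 0.0722×B
L = 0.2126×0.296138 + 0.7152×0.760525 + 0.0722×0.046665
L ≈ 0.610255


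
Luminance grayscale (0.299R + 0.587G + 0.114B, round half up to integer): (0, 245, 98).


Gray = 0.299×R + 0.587×G + 0.114×B
Gray = 0.299×0 + 0.587×245 + 0.114×98
Gray = 0.000 + 143.815 + 11.172
Gray = 154.987 → round half up → 155
Gray = 155


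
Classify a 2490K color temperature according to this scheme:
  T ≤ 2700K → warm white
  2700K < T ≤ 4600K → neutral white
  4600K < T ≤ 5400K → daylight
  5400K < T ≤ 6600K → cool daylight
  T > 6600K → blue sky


Temperature: 2490K
2490K ≤ 2700K → warm white
Classification: warm white


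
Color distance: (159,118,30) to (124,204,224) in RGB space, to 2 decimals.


d = √[(R₁-R₂)² + (G₁-G₂)² + (B₁-B₂)²]
d = √[(159-124)² + (118-204)² + (30-224)²]
d = √[1225 + 7396 + 37636]
d = √46257
d ≈ 215.07


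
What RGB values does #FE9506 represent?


FE → 254 (R)
95 → 149 (G)
06 → 6 (B)
= RGB(254, 149, 6)


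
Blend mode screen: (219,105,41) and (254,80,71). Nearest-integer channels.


Screen: C = 255 - (255-A)×(255-B)/255, rounded to nearest integer
R: 255 - (255-219)×(255-254)/255 = 255 - 36/255 ≈ 255 - 0.141 = 254.859 → 255
G: 255 - (255-105)×(255-80)/255 = 255 - 26250/255 ≈ 255 - 102.941 = 152.059 → 152
B: 255 - (255-41)×(255-71)/255 = 255 - 39376/255 ≈ 255 - 154.416 = 100.584 → 101
= RGB(255, 152, 101)


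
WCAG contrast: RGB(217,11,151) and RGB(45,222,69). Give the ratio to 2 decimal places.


Linearize each sRGB channel c=v/255: c/12.92 if c ≤ 0.04045 else ((c+0.055)/1.055)^2.4
L = 0.2126×R_lin + 0.7152×G_lin + 0.0722×B_lin
Color 1 (217,11,151):
  R=217: 217/255≈0.8510 > 0.04045 → ((0.8510+0.055)/1.055)^2.4 ≈ 0.69387
  G=11: 11/255≈0.0431 > 0.04045 → ((0.0431+0.055)/1.055)^2.4 ≈ 0.00335
  B=151: 151/255≈0.5922 > 0.04045 → ((0.5922+0.055)/1.055)^2.4 ≈ 0.30947
  L1 = 0.2126×0.69387 + 0.7152×0.00335 + 0.0722×0.30947 ≈ 0.17225
Color 2 (45,222,69):
  R=45: 45/255≈0.1765 > 0.04045 → ((0.1765+0.055)/1.055)^2.4 ≈ 0.02624
  G=222: 222/255≈0.8706 > 0.04045 → ((0.8706+0.055)/1.055)^2.4 ≈ 0.73046
  B=69: 69/255≈0.2706 > 0.04045 → ((0.2706+0.055)/1.055)^2.4 ≈ 0.05951
  L2 = 0.2126×0.02624 + 0.7152×0.73046 + 0.0722×0.05951 ≈ 0.53230
Lighter = 0.53230, Darker = 0.17225
Ratio = (L_lighter + 0.05) / (L_darker + 0.05)
Ratio = (0.53230 + 0.05) / (0.17225 + 0.05) = 0.58230 / 0.22225 ≈ 2.6200
Ratio ≈ 2.62:1


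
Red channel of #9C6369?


Color: #9C6369
R = 9C = 156
G = 63 = 99
B = 69 = 105
Red = 156


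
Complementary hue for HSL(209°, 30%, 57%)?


Complement = opposite side of color wheel = hue + 180°
H' = (209 + 180) mod 360 = 29°
S and L unchanged.
= HSL(29°, 30%, 57%)


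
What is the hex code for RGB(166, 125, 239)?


R = 166 → A6 (hex)
G = 125 → 7D (hex)
B = 239 → EF (hex)
Hex = #A67DEF


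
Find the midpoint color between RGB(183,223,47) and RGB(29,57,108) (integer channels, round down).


Midpoint: each channel = ⌊(C₁+C₂)/2⌋
R: ⌊(183+29)/2⌋ = 106
G: ⌊(223+57)/2⌋ = 140
B: ⌊(47+108)/2⌋ = 77
= RGB(106, 140, 77)


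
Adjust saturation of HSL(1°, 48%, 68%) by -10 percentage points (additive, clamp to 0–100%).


Original S = 48%
Adjustment = -10 percentage points
New S = 48 + (-10) = 38
Clamp to [0, 100] → 38
= HSL(1°, 38%, 68%)


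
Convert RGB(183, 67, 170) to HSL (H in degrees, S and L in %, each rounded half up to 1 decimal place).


Normalize: R'=183/255≈0.7176, G'=67/255≈0.2627, B'=170/255≈0.6667
Max=183/255, Min=67/255, Δ=Max-Min=116/255
L = (Max+Min)/2 = (183+67)/510 = 250/510 = 0.49019… → L = 49.0%
L ≤ 0.5 → S = Δ/(Max+Min) = 116/(183+67) = 116/250 = 0.464 → S = 46.4%
(the 1/255 factors cancel in S and H, so raw channel differences can be used)
Max is R' → H = 60 × (((G-B)/Δ) mod 6) = 60 × (((67-170)/116) mod 6)
  (-103)/116 = -0.8879…; negative, so add 6 → 5.1120…
  H = 60 × 5.1120… = 306.724…° → H = 306.7°
= HSL(306.7°, 46.4%, 49.0%)


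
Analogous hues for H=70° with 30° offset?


Base hue: 70°
Left analog: (70 - 30) mod 360 = 40°
Right analog: (70 + 30) mod 360 = 100°
Analogous hues = 40° and 100°


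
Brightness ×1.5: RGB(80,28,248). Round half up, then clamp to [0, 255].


Multiply each channel by 1.5, round half up, clamp to [0, 255]
R: 80×1.5 = 120
G: 28×1.5 = 42
B: 248×1.5 = 372 → clamp → 255
= RGB(120, 42, 255)


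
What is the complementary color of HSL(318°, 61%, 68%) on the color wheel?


Complement = opposite side of color wheel = hue + 180°
H' = (318 + 180) mod 360 = 138°
S and L unchanged.
= HSL(138°, 61%, 68%)


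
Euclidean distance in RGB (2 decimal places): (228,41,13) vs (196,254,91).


d = √[(R₁-R₂)² + (G₁-G₂)² + (B₁-B₂)²]
d = √[(228-196)² + (41-254)² + (13-91)²]
d = √[1024 + 45369 + 6084]
d = √52477
d ≈ 229.08


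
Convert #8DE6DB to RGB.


8D → 141 (R)
E6 → 230 (G)
DB → 219 (B)
= RGB(141, 230, 219)


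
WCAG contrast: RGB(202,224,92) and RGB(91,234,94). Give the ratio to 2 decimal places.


Linearize each sRGB channel c=v/255: c/12.92 if c ≤ 0.04045 else ((c+0.055)/1.055)^2.4
L = 0.2126×R_lin + 0.7152×G_lin + 0.0722×B_lin
Color 1 (202,224,92):
  R=202: 202/255≈0.7922 > 0.04045 → ((0.7922+0.055)/1.055)^2.4 ≈ 0.59062
  G=224: 224/255≈0.8784 > 0.04045 → ((0.8784+0.055)/1.055)^2.4 ≈ 0.74540
  B=92: 92/255≈0.3608 > 0.04045 → ((0.3608+0.055)/1.055)^2.4 ≈ 0.10702
  L1 = 0.2126×0.59062 + 0.7152×0.74540 + 0.0722×0.10702 ≈ 0.66641
Color 2 (91,234,94):
  R=91: 91/255≈0.3569 > 0.04045 → ((0.3569+0.055)/1.055)^2.4 ≈ 0.10462
  G=234: 234/255≈0.9176 > 0.04045 → ((0.9176+0.055)/1.055)^2.4 ≈ 0.82279
  B=94: 94/255≈0.3686 > 0.04045 → ((0.3686+0.055)/1.055)^2.4 ≈ 0.11193
  L2 = 0.2126×0.10462 + 0.7152×0.82279 + 0.0722×0.11193 ≈ 0.61878
Lighter = 0.66641, Darker = 0.61878
Ratio = (L_lighter + 0.05) / (L_darker + 0.05)
Ratio = (0.66641 + 0.05) / (0.61878 + 0.05) = 0.71641 / 0.66878 ≈ 1.0712
Ratio ≈ 1.07:1


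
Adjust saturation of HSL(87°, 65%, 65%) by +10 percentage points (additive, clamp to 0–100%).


Original S = 65%
Adjustment = +10 percentage points
New S = 65 + (10) = 75
Clamp to [0, 100] → 75
= HSL(87°, 75%, 65%)


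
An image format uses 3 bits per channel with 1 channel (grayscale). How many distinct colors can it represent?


Total bits = 3 bits/channel × 1 channels = 3 bits
Distinct colors = 2^3
= 8 colors


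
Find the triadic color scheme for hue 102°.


Triadic: equally spaced at 120° intervals
H1 = 102°
H2 = (102 + 120) mod 360 = 222°
H3 = (102 + 240) mod 360 = 342°
Triadic = 102°, 222°, 342°


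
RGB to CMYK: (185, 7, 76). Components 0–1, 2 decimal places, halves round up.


R'=185/255≈0.7255, G'=7/255≈0.0275, B'=76/255≈0.2980
K = 1 - max(R',G',B') = 1 - 185/255 = 70/255 = 0.27450… → 0.27
(1-R'-K)/(1-K) simplifies to (max-R)/max with max = 185:
C = (185-185)/185 = 0/185 = 0 → 0.00
M = (185-7)/185 = 178/185 = 0.96216… → 0.96
Y = (185-76)/185 = 109/185 = 0.58918… → 0.59
= CMYK(0.00, 0.96, 0.59, 0.27)


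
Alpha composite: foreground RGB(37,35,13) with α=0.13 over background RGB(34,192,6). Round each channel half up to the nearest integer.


C = α×F + (1-α)×B, with 1-α = 0.87
R: 0.13×37 + 0.87×34 = 4.81 + 29.58 = 34.39 → 34
G: 0.13×35 + 0.87×192 = 4.55 + 167.04 = 171.59 → 172
B: 0.13×13 + 0.87×6 = 1.69 + 5.22 = 6.91 → 7
= RGB(34, 172, 7)


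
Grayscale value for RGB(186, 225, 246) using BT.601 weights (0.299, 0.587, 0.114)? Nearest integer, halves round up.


Gray = 0.299×R + 0.587×G + 0.114×B
Gray = 0.299×186 + 0.587×225 + 0.114×246
Gray = 55.614 + 132.075 + 28.044
Gray = 215.733 → round half up → 216
Gray = 216


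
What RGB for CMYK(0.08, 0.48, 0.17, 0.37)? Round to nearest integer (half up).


R = 255 × (1-C) × (1-K) = 255 × 0.92 × 0.63 = 147.798 → 148
G = 255 × (1-M) × (1-K) = 255 × 0.52 × 0.63 = 83.538 → 84
B = 255 × (1-Y) × (1-K) = 255 × 0.83 × 0.63 = 133.3395 → 133
= RGB(148, 84, 133)


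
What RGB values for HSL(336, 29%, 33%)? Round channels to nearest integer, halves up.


H=336°, S=0.29, L=0.33
C = (1-|2L-1|)×S = (1-|-0.34|)×0.29 = 0.1914
H' = H/60 = 336/60 ≈ 5.6000; X = C×(1-|H' mod 2 - 1|) = 0.07656
m = L - C/2 = 0.33 - 0.0957 = 0.2343
Sector ⌊H'⌋ = 5 → (R',G',B') = (0.1914, 0.0, 0.07656)
RGB = ((R'+m)×255, (G'+m)×255, (B'+m)×255) = (108.5535, 59.7465, 79.2693)
Round half up → RGB(109, 60, 79)


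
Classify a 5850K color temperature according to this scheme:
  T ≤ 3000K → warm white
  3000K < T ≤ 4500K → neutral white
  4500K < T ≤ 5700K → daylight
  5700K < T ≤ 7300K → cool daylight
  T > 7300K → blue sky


Temperature: 5850K
5700K < 5850K ≤ 7300K → cool daylight
Classification: cool daylight


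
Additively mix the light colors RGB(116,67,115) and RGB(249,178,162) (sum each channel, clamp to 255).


Additive: each channel = min(255, C₁+C₂)
R: 116+249 = 365 → 255
G: 67+178 = 245 → 245
B: 115+162 = 277 → 255
= RGB(255, 245, 255)


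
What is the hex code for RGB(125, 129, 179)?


R = 125 → 7D (hex)
G = 129 → 81 (hex)
B = 179 → B3 (hex)
Hex = #7D81B3


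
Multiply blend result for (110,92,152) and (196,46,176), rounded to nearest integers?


Multiply: C = A×B/255, rounded to nearest integer
R: 110×196/255 = 21560/255 ≈ 84.549 → 85
G: 92×46/255 = 4232/255 ≈ 16.596 → 17
B: 152×176/255 = 26752/255 ≈ 104.910 → 105
= RGB(85, 17, 105)


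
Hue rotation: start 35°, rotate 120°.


New hue = (H + rotation) mod 360
New hue = (35 + 120) mod 360
= 155 mod 360
= 155°


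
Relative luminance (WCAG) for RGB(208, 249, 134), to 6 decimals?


Linearize each channel (sRGB transfer function): c = v/255; c_lin = c/12.92 if c ≤ 0.04045, else ((c+0.055)/1.055)^2.4
  R: 208/255 ≈ 0.815686 > 0.04045 → ((0.815686+0.055)/1.055)^2.4 ≈ 0.630757
  G: 249/255 ≈ 0.976471 > 0.04045 → ((0.976471+0.055)/1.055)^2.4 ≈ 0.947307
  B: 134/255 ≈ 0.525490 > 0.04045 → ((0.525490+0.055)/1.055)^2.4 ≈ 0.238398
R_lin = 0.630757, G_lin = 0.947307, B_lin = 0.238398
L = 0.2126×R + 0.7152×G + 0.0722×B
L = 0.2126×0.630757 + 0.7152×0.947307 + 0.0722×0.238398
L ≈ 0.828825


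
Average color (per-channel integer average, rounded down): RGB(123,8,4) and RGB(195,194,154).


Midpoint: each channel = ⌊(C₁+C₂)/2⌋
R: ⌊(123+195)/2⌋ = 159
G: ⌊(8+194)/2⌋ = 101
B: ⌊(4+154)/2⌋ = 79
= RGB(159, 101, 79)


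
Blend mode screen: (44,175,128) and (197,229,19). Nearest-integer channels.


Screen: C = 255 - (255-A)×(255-B)/255, rounded to nearest integer
R: 255 - (255-44)×(255-197)/255 = 255 - 12238/255 ≈ 255 - 47.992 = 207.008 → 207
G: 255 - (255-175)×(255-229)/255 = 255 - 2080/255 ≈ 255 - 8.157 = 246.843 → 247
B: 255 - (255-128)×(255-19)/255 = 255 - 29972/255 ≈ 255 - 117.537 = 137.463 → 137
= RGB(207, 247, 137)


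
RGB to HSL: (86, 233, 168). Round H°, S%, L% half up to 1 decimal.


Normalize: R'=86/255≈0.3373, G'=233/255≈0.9137, B'=168/255≈0.6588
Max=233/255, Min=86/255, Δ=Max-Min=147/255
L = (Max+Min)/2 = (233+86)/510 = 319/510 = 0.62549… → L = 62.5%
L > 0.5 → S = Δ/(2-Max-Min) = 147/(510-233-86) = 147/191 = 0.76963… → S = 77.0%
(the 1/255 factors cancel in S and H, so raw channel differences can be used)
Max is G' → H = 60 × ((B-R)/Δ + 2) = 60 × ((168-86)/147 + 2)
  82/147 + 2 = 0.5578… + 2 = 2.5578…
  H = 60 × 2.5578… = 153.469…° → H = 153.5°
= HSL(153.5°, 77.0%, 62.5%)


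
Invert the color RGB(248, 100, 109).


Invert: (255-R, 255-G, 255-B)
R: 255-248 = 7
G: 255-100 = 155
B: 255-109 = 146
= RGB(7, 155, 146)


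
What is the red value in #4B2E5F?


Color: #4B2E5F
R = 4B = 75
G = 2E = 46
B = 5F = 95
Red = 75


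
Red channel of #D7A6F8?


Color: #D7A6F8
R = D7 = 215
G = A6 = 166
B = F8 = 248
Red = 215


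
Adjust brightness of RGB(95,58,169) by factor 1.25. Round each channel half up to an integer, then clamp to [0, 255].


Multiply each channel by 1.25, round half up, clamp to [0, 255]
R: 95×1.25 = 118.75 → round → 119
G: 58×1.25 = 72.5 → round → 73
B: 169×1.25 = 211.25 → round → 211
= RGB(119, 73, 211)


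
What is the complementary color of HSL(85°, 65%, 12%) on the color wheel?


Complement = opposite side of color wheel = hue + 180°
H' = (85 + 180) mod 360 = 265°
S and L unchanged.
= HSL(265°, 65%, 12%)


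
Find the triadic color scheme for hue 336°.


Triadic: equally spaced at 120° intervals
H1 = 336°
H2 = (336 + 120) mod 360 = 96°
H3 = (336 + 240) mod 360 = 216°
Triadic = 336°, 96°, 216°


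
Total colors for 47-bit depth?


Colors = 2^bits = 2^47
= 140,737,488,355,328 colors


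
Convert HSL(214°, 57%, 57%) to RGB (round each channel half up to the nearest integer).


H=214°, S=0.57, L=0.57
C = (1-|2L-1|)×S = (1-|0.14|)×0.57 = 0.4902
H' = H/60 = 214/60 ≈ 3.5667; X = C×(1-|H' mod 2 - 1|) = 0.21242
m = L - C/2 = 0.57 - 0.2451 = 0.3249
Sector ⌊H'⌋ = 3 → (R',G',B') = (0.0, 0.21242, 0.4902)
RGB = ((R'+m)×255, (G'+m)×255, (B'+m)×255) = (82.8495, 137.0166, 207.8505)
Round half up → RGB(83, 137, 208)
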